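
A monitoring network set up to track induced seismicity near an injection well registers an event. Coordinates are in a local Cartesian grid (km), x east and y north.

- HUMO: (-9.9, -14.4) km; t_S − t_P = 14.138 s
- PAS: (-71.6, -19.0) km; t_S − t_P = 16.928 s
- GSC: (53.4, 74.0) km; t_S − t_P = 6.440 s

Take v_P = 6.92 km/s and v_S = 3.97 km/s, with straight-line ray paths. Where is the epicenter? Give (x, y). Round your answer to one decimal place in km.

10.3 km east, 115.7 km north

Distance from S−P lag: d = Δt · v_P v_S / (v_P − v_S) = Δt · (6.92·3.97)/(6.92−3.97) ≈ 9.3127·Δt.
So d_HUMO = 131.66, d_PAS = 157.65, d_GSC = 59.97 km.
Circle about each station: (x + 9.9)² + (y + 14.4)² = 131.66²; (x + 71.6)² + (y + 19.0)² = 157.65²; (x − 53.4)² + (y − 74.0)² = 59.97².
Subtracting pairs of circle equations eliminates x²+y² and gives linear equations (the radical axes):
-123.4 x − 9.2 y = -2336.98
126.6 x + 176.8 y = 21760.14
Solving the 2×2 system: x ≈ 10.3, y ≈ 115.7 km.
Check against HUMO (with the unrounded x, y): √((x + 9.9)²+(y + 14.4)²) = 131.65 ≈ 131.66 km. ✓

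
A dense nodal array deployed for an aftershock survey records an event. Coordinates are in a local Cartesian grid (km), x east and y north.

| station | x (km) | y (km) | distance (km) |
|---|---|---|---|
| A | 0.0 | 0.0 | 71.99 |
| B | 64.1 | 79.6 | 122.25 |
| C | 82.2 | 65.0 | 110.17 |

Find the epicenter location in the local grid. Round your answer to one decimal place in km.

58.1 km east, -42.5 km north

Circle about each station: x² + y² = 71.99²; (x − 64.1)² + (y − 79.6)² = 122.25²; (x − 82.2)² + (y − 65.0)² = 110.17².
Subtracting pairs of circle equations eliminates x²+y² and gives linear equations (the radical axes):
128.2 x + 159.2 y = 682.47
164.4 x + 130.0 y = 4026.97
Solving the 2×2 system: x ≈ 58.1, y ≈ -42.5 km.
Check against A (with the unrounded x, y): √(x²+y²) = 71.99 ≈ 71.99 km. ✓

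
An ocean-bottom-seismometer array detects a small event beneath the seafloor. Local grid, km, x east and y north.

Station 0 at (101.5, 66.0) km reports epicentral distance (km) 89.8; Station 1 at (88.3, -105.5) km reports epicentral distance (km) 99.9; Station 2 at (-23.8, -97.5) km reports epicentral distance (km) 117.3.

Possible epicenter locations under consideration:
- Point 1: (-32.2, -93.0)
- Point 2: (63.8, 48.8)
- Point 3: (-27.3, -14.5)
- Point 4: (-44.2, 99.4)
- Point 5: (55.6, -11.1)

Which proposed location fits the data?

For each candidate, compare |candidate − station| to the reported distance:
Point 1: residuals Station 0 117.9, Station 1 21.2, Station 2 107.8 → max 117.9 km
Point 2: residuals Station 0 48.4, Station 1 56.3, Station 2 53.2 → max 56.3 km
Point 3: residuals Station 0 62.1, Station 1 47.2, Station 2 34.2 → max 62.1 km
Point 4: residuals Station 0 59.7, Station 1 144.1, Station 2 80.7 → max 144.1 km
Point 5: residuals Station 0 0.1, Station 1 0.0, Station 2 0.0 → max 0.1 km
Only Point 5 has all residuals ≈ 0.

Point 5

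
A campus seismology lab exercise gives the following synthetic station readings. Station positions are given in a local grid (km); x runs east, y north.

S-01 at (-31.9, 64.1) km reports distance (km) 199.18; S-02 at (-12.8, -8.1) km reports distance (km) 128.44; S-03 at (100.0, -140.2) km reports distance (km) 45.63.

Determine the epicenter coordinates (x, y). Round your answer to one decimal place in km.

Circle about each station: (x + 31.9)² + (y − 64.1)² = 199.18²; (x + 12.8)² + (y + 8.1)² = 128.44²; (x − 100.0)² + (y + 140.2)² = 45.63².
Subtracting the S-01 equation from the S-02 and S-03 equations removes the quadratic terms:
38.2 x − 144.4 y = 18278.87
263.8 x − 408.6 y = 62120.20
Solving the 2×2 system: x ≈ 66.8, y ≈ -108.9 km.

(66.8, -108.9)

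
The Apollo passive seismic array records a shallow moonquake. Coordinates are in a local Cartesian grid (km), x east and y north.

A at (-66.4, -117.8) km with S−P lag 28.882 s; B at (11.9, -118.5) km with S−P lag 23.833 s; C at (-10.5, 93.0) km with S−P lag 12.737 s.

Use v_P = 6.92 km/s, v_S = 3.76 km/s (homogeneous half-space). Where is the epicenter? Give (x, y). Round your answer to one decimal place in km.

x ≈ 89.6 km, y ≈ 61.7 km

Distance from S−P lag: d = Δt · v_P v_S / (v_P − v_S) = Δt · (6.92·3.76)/(6.92−3.76) ≈ 8.2339·Δt.
So d_A = 237.81, d_B = 196.24, d_C = 104.88 km.
Circle about each station: (x + 66.4)² + (y + 117.8)² = 237.81²; (x − 11.9)² + (y + 118.5)² = 196.24²; (x + 10.5)² + (y − 93.0)² = 104.88².
Subtracting pairs of circle equations eliminates x²+y² and gives linear equations (the radical axes):
156.6 x − 1.4 y = 13941.52
111.8 x + 421.6 y = 36027.23
Solving the 2×2 system: x ≈ 89.6, y ≈ 61.7 km.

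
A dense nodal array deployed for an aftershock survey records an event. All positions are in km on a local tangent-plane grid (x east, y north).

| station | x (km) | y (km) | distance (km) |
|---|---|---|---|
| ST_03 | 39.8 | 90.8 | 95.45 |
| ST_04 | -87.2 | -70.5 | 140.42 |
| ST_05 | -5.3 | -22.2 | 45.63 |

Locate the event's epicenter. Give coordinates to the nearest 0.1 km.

Circle about each station: (x − 39.8)² + (y − 90.8)² = 95.45²; (x + 87.2)² + (y + 70.5)² = 140.42²; (x + 5.3)² + (y + 22.2)² = 45.63².
Subtracting the ST_03 equation from the ST_04 and ST_05 equations removes the quadratic terms:
-254.0 x − 322.6 y = -7861.66
-90.2 x − 226.0 y = -2279.14
Solving the 2×2 system: x ≈ 36.8, y ≈ -4.6 km.
Check against ST_03 (with the unrounded x, y): √((x − 39.8)²+(y − 90.8)²) = 95.45 ≈ 95.45 km. ✓

x ≈ 36.8 km, y ≈ -4.6 km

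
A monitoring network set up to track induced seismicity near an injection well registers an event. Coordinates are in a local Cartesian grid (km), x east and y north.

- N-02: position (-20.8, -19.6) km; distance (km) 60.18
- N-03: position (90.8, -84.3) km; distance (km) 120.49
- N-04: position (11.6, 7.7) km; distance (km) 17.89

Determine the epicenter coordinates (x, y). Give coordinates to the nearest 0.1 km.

x ≈ 26.5 km, y ≈ 17.6 km

Circle about each station: (x + 20.8)² + (y + 19.6)² = 60.18²; (x − 90.8)² + (y + 84.3)² = 120.49²; (x − 11.6)² + (y − 7.7)² = 17.89².
Subtracting the N-02 equation from the N-03 and N-04 equations removes the quadratic terms:
223.2 x − 129.4 y = 3638.12
64.8 x + 54.6 y = 2678.63
Solving the 2×2 system: x ≈ 26.5, y ≈ 17.6 km.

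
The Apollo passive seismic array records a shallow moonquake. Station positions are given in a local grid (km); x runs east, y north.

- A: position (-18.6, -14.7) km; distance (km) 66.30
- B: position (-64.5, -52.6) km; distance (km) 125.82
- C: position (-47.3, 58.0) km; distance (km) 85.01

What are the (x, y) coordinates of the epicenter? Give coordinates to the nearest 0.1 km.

32.2 km east, 27.9 km north

Circle about each station: (x + 18.6)² + (y + 14.7)² = 66.30²; (x + 64.5)² + (y + 52.6)² = 125.82²; (x + 47.3)² + (y − 58.0)² = 85.01².
Subtracting the A equation from the B and C equations removes the quadratic terms:
-91.8 x − 75.8 y = -5070.02
-57.4 x + 145.4 y = 2208.23
Solving the 2×2 system: x ≈ 32.2, y ≈ 27.9 km.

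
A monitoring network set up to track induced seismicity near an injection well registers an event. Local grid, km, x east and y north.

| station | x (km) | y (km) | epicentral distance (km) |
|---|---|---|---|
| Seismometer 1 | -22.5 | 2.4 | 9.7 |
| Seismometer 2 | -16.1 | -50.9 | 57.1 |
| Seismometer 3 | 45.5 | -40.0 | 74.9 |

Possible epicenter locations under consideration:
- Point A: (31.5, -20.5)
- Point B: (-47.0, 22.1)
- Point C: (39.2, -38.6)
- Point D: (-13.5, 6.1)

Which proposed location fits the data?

Point D

For each candidate, compare |candidate − station| to the reported distance:
Point A: residuals Seismometer 1 49.0, Seismometer 2 0.6, Seismometer 3 50.9 → max 50.9 km
Point B: residuals Seismometer 1 21.7, Seismometer 2 22.2, Seismometer 3 36.5 → max 36.5 km
Point C: residuals Seismometer 1 64.4, Seismometer 2 0.4, Seismometer 3 68.4 → max 68.4 km
Point D: residuals Seismometer 1 0.0, Seismometer 2 0.0, Seismometer 3 0.0 → max 0.0 km
Only Point D has all residuals ≈ 0.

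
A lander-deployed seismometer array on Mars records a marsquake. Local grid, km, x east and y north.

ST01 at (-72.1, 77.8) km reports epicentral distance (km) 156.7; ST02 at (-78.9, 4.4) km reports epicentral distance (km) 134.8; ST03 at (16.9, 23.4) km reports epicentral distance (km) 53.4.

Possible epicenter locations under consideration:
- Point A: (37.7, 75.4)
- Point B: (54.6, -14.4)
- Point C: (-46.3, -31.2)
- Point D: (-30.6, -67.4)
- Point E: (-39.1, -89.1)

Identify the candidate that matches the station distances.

Point B

For each candidate, compare |candidate − station| to the reported distance:
Point A: residuals ST01 46.9, ST02 1.7, ST03 2.6 → max 46.9 km
Point B: residuals ST01 0.0, ST02 0.0, ST03 0.0 → max 0.0 km
Point C: residuals ST01 44.7, ST02 86.5, ST03 30.1 → max 86.5 km
Point D: residuals ST01 5.7, ST02 48.3, ST03 49.1 → max 49.1 km
Point E: residuals ST01 13.4, ST02 33.2, ST03 72.3 → max 72.3 km
Only Point B has all residuals ≈ 0.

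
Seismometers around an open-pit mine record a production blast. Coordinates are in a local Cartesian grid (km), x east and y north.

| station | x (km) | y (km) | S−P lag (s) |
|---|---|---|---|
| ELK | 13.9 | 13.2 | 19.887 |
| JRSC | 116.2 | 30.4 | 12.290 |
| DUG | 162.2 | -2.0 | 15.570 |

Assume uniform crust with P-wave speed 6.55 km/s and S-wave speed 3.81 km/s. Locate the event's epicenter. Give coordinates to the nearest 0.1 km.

x ≈ 144.5 km, y ≈ 138.7 km

Distance from S−P lag: d = Δt · v_P v_S / (v_P − v_S) = Δt · (6.55·3.81)/(6.55−3.81) ≈ 9.1078·Δt.
So d_ELK = 181.13, d_JRSC = 111.94, d_DUG = 141.81 km.
Circle about each station: (x − 13.9)² + (y − 13.2)² = 181.13²; (x − 116.2)² + (y − 30.4)² = 111.94²; (x − 162.2)² + (y + 2.0)² = 141.81².
Subtracting pairs of circle equations eliminates x²+y² and gives linear equations (the radical axes):
204.6 x + 34.4 y = 34336.66
296.6 x − 30.4 y = 38643.39
Solving the 2×2 system: x ≈ 144.5, y ≈ 138.7 km.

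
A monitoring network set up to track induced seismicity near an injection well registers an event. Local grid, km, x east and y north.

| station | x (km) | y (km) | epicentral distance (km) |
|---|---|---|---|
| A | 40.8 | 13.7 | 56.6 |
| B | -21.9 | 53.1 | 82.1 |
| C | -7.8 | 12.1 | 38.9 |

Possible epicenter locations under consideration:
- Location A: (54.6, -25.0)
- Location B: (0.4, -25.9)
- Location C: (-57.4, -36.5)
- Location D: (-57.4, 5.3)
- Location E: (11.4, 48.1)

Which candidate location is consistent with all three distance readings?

For each candidate, compare |candidate − station| to the reported distance:
Location A: residuals A 15.5, B 27.2, C 33.7 → max 33.7 km
Location B: residuals A 0.0, B 0.0, C 0.0 → max 0.0 km
Location C: residuals A 53.7, B 14.3, C 30.5 → max 53.7 km
Location D: residuals A 42.0, B 22.6, C 11.2 → max 42.0 km
Location E: residuals A 11.3, B 48.4, C 1.9 → max 48.4 km
Only Location B has all residuals ≈ 0.

Location B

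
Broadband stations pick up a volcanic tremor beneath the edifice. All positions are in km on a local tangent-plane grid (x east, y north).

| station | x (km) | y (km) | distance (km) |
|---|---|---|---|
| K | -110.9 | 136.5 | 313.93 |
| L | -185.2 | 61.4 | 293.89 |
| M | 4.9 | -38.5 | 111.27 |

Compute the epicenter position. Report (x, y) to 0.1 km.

Circle about each station: (x + 110.9)² + (y − 136.5)² = 313.93²; (x + 185.2)² + (y − 61.4)² = 293.89²; (x − 4.9)² + (y + 38.5)² = 111.27².
Subtracting the K equation from the L and M equations removes the quadratic terms:
-148.6 x − 150.2 y = 19318.65
231.6 x − 350.0 y = 56746.23
Solving the 2×2 system: x ≈ 20.3, y ≈ -148.7 km.

20.3 km east, -148.7 km north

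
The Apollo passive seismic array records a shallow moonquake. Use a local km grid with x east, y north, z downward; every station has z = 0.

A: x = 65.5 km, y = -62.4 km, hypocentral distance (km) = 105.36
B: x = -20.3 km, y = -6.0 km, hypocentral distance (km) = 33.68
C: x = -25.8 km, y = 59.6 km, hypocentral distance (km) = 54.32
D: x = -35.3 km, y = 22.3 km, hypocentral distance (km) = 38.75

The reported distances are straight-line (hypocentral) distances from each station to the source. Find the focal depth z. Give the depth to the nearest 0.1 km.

depth ≈ 20.6 km

Each station gives a sphere (x−x_i)² + (y−y_i)² + z² = d_i² (stations at z=0).
Subtracting the A sphere from B and C: z² cancels, leaving linear equations in x and y:
-171.6 x + 112.8 y = 2230.47
-182.6 x + 244.0 y = 4183.86
Solving: x ≈ -3.398, y ≈ 14.604 km (keep extra digits for the depth step; rounded: -3.4, 14.6).
Then from the A sphere: z² = 105.36² − (x − 65.5)² − (y + 62.4)² with x = -3.398, y = 14.604, so z ≈ 20.596 ≈ 20.6 km.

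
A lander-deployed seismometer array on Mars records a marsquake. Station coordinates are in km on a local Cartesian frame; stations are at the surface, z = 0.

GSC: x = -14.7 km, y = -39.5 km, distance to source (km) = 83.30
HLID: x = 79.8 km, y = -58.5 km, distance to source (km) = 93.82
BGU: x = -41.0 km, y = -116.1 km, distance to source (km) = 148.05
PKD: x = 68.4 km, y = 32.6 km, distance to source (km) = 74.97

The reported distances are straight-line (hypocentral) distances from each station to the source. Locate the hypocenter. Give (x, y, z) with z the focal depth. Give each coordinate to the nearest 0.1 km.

x ≈ 32.4 km, y ≈ -0.7 km, depth ≈ 56.7 km

Each station gives a sphere (x−x_i)² + (y−y_i)² + z² = d_i² (stations at z=0).
Subtracting the GSC sphere from HLID and BGU: z² cancels, leaving linear equations in x and y:
189.0 x − 38.0 y = 6150.65
-52.6 x − 153.2 y = -1596.04
Solving: x ≈ 32.401, y ≈ -0.707 km (keep extra digits for the depth step; rounded: 32.4, -0.7).
Then from the GSC sphere: z² = 83.30² − (x + 14.7)² − (y + 39.5)² with x = 32.401, y = -0.707, so z ≈ 56.705 ≈ 56.7 km.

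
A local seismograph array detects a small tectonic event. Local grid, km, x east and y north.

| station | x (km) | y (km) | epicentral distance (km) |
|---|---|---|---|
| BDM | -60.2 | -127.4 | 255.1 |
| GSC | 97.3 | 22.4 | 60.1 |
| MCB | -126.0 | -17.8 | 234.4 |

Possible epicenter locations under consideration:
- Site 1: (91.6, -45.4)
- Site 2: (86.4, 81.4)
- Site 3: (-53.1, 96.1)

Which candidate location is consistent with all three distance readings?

Site 2

For each candidate, compare |candidate − station| to the reported distance:
Site 1: residuals BDM 82.6, GSC 7.9, MCB 15.1 → max 82.6 km
Site 2: residuals BDM 0.0, GSC 0.1, MCB 0.0 → max 0.1 km
Site 3: residuals BDM 31.5, GSC 107.4, MCB 99.2 → max 107.4 km
Only Site 2 has all residuals ≈ 0.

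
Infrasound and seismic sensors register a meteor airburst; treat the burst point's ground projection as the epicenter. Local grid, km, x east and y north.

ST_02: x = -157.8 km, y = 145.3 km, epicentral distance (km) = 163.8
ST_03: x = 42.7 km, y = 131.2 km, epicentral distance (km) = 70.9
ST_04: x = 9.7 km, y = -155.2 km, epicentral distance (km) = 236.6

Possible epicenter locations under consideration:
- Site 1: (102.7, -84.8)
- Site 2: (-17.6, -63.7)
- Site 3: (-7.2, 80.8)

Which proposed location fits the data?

Site 3

For each candidate, compare |candidate − station| to the reported distance:
Site 1: residuals ST_02 183.8, ST_03 153.3, ST_04 120.0 → max 183.8 km
Site 2: residuals ST_02 87.9, ST_03 133.1, ST_04 141.1 → max 141.1 km
Site 3: residuals ST_02 0.0, ST_03 0.0, ST_04 0.0 → max 0.0 km
Only Site 3 has all residuals ≈ 0.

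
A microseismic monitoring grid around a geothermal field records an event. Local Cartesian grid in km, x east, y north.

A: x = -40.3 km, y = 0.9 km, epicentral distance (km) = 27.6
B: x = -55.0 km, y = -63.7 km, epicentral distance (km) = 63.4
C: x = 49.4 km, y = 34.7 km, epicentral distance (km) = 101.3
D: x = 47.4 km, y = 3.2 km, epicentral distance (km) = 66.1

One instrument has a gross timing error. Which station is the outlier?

Solve using three stations at a time. Using A, B, D (subtract circle equations pairwise → linear system) gives (x, y) ≈ (-16.6, -13.2).
Distances from that point to each station vs reported:
  A: calculated 27.6 vs reported 27.6 → residual 0.0 km
  B: calculated 63.4 vs reported 63.4 → residual 0.0 km
  C: calculated 81.6 vs reported 101.3 → residual 19.7 km
  D: calculated 66.1 vs reported 66.1 → residual 0.0 km
A, B, D are mutually consistent (residuals ≈ 0); C is off by 19.7 km.

C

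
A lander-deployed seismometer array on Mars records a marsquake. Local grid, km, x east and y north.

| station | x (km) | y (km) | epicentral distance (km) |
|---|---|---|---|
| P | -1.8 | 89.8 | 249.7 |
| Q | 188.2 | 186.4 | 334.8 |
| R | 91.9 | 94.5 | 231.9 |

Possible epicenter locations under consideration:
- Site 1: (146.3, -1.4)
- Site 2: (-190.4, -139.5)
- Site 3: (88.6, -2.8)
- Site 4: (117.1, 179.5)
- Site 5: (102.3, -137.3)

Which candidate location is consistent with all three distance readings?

For each candidate, compare |candidate − station| to the reported distance:
Site 1: residuals P 75.8, Q 142.4, R 121.6 → max 142.4 km
Site 2: residuals P 47.2, Q 164.7, R 134.8 → max 164.7 km
Site 3: residuals P 120.3, Q 121.0, R 134.5 → max 134.5 km
Site 4: residuals P 100.8, Q 263.4, R 143.2 → max 263.4 km
Site 5: residuals P 0.1, Q 0.1, R 0.1 → max 0.1 km
Only Site 5 has all residuals ≈ 0.

Site 5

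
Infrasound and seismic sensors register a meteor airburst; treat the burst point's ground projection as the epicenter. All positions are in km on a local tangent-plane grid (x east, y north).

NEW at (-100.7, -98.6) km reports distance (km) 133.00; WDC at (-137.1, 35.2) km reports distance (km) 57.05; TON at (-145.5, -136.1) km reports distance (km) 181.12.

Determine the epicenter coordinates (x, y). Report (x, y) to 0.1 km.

x ≈ -80.1 km, y ≈ 32.8 km

Circle about each station: (x + 100.7)² + (y + 98.6)² = 133.00²; (x + 137.1)² + (y − 35.2)² = 57.05²; (x + 145.5)² + (y + 136.1)² = 181.12².
Subtracting pairs of circle equations eliminates x²+y² and gives linear equations (the radical axes):
-72.8 x + 267.6 y = 14607.30
-89.6 x − 75.0 y = 4715.56
Solving the 2×2 system: x ≈ -80.1, y ≈ 32.8 km.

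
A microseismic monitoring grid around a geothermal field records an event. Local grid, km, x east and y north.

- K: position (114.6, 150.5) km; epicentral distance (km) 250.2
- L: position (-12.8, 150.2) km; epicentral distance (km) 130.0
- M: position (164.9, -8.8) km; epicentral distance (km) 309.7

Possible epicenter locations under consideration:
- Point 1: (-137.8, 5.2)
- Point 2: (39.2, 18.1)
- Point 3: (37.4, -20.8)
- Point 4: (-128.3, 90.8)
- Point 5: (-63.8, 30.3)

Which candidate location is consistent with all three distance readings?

For each candidate, compare |candidate − station| to the reported distance:
Point 1: residuals K 41.0, L 61.4, M 6.7 → max 61.4 km
Point 2: residuals K 97.8, L 12.0, M 181.2 → max 181.2 km
Point 3: residuals K 62.3, L 48.2, M 181.6 → max 181.6 km
Point 4: residuals K 0.1, L 0.1, M 0.0 → max 0.1 km
Point 5: residuals K 35.1, L 0.3, M 77.7 → max 77.7 km
Only Point 4 has all residuals ≈ 0.

Point 4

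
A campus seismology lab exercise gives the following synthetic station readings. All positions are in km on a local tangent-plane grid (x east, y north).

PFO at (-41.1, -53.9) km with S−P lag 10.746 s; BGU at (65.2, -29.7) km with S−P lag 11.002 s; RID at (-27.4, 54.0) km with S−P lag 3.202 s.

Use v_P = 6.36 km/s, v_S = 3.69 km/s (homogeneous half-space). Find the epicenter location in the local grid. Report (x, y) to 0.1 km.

Distance from S−P lag: d = Δt · v_P v_S / (v_P − v_S) = Δt · (6.36·3.69)/(6.36−3.69) ≈ 8.7897·Δt.
So d_PFO = 94.45, d_BGU = 96.70, d_RID = 28.14 km.
Circle about each station: (x + 41.1)² + (y + 53.9)² = 94.45²; (x − 65.2)² + (y + 29.7)² = 96.70²; (x + 27.4)² + (y − 54.0)² = 28.14².
Subtracting the PFO equation from the BGU and RID equations removes the quadratic terms:
212.6 x + 48.4 y = 108.62
27.4 x + 215.8 y = 7201.28
Solving the 2×2 system: x ≈ -7.3, y ≈ 34.3 km.

x ≈ -7.3 km, y ≈ 34.3 km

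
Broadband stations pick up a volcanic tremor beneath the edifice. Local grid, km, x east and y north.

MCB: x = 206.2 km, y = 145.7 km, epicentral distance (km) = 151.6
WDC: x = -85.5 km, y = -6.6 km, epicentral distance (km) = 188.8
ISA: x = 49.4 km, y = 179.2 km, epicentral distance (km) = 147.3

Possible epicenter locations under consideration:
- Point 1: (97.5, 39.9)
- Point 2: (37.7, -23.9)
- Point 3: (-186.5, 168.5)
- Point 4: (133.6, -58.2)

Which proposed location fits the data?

For each candidate, compare |candidate − station| to the reported distance:
Point 1: residuals MCB 0.1, WDC 0.0, ISA 0.1 → max 0.1 km
Point 2: residuals MCB 87.5, WDC 64.4, ISA 56.1 → max 87.5 km
Point 3: residuals MCB 241.8, WDC 13.3, ISA 88.8 → max 241.8 km
Point 4: residuals MCB 64.8, WDC 36.3, ISA 104.6 → max 104.6 km
Only Point 1 has all residuals ≈ 0.

Point 1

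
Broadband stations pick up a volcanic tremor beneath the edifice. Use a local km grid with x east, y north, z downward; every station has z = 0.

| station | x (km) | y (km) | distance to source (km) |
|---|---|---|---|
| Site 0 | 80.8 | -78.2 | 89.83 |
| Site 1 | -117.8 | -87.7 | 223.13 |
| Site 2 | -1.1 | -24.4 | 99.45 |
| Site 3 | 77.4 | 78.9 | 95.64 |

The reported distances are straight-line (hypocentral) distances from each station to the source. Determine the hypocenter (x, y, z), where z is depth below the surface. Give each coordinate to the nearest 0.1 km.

(82.7, -3.0, 49.1)

Each station gives a sphere (x−x_i)² + (y−y_i)² + z² = d_i² (stations at z=0).
Subtracting the Site 0 sphere from Site 1 and Site 2: z² cancels, leaving linear equations in x and y:
-397.2 x − 19.0 y = -32793.32
-163.8 x + 107.6 y = -13868.18
Solving: x ≈ 82.704, y ≈ -2.986 km (keep extra digits for the depth step; rounded: 82.7, -3.0).
Then from the Site 0 sphere: z² = 89.83² − (x − 80.8)² − (y + 78.2)² with x = 82.704, y = -2.986, so z ≈ 49.078 ≈ 49.1 km.
Check against Site 3 (with the unrounded solution): distance 95.61 ≈ 95.64 km. ✓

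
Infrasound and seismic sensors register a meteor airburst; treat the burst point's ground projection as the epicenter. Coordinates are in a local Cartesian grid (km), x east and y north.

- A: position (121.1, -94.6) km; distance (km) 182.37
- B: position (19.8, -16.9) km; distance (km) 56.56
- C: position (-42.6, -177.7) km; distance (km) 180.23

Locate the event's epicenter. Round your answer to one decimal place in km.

Circle about each station: (x − 121.1)² + (y + 94.6)² = 182.37²; (x − 19.8)² + (y + 16.9)² = 56.56²; (x + 42.6)² + (y + 177.7)² = 180.23².
Subtracting the A equation from the B and C equations removes the quadratic terms:
-202.6 x + 155.4 y = 7123.06
-327.4 x − 166.2 y = 10553.64
Solving the 2×2 system: x ≈ -33.4, y ≈ 2.3 km.

-33.4 km east, 2.3 km north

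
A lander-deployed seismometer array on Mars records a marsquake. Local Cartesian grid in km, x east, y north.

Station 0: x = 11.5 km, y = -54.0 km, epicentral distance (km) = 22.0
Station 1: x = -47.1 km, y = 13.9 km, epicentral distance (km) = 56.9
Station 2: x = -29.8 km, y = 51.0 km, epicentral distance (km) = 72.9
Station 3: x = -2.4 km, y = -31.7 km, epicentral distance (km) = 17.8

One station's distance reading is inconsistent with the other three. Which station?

Station 0

Solve using three stations at a time. Using Station 1, Station 2, Station 3 (subtract circle equations pairwise → linear system) gives (x, y) ≈ (2.2, -14.5).
Distances from that point to each station vs reported:
  Station 0: calculated 40.6 vs reported 22.0 → residual 18.6 km
  Station 1: calculated 56.9 vs reported 56.9 → residual 0.0 km
  Station 2: calculated 72.9 vs reported 72.9 → residual 0.0 km
  Station 3: calculated 17.8 vs reported 17.8 → residual 0.0 km
Station 1, Station 2, Station 3 are mutually consistent (residuals ≈ 0); Station 0 is off by 18.6 km.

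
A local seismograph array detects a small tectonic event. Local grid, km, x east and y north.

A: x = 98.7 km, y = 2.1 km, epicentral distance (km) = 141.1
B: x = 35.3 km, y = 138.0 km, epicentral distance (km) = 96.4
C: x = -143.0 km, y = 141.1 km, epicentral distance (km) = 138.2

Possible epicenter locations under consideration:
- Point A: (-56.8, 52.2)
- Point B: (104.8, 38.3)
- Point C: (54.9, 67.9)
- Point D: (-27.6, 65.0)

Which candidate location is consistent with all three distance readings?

Point D

For each candidate, compare |candidate − station| to the reported distance:
Point A: residuals A 22.3, B 29.5, C 14.4 → max 29.5 km
Point B: residuals A 104.4, B 25.1, C 130.1 → max 130.1 km
Point C: residuals A 62.1, B 23.6, C 72.8 → max 72.8 km
Point D: residuals A 0.0, B 0.0, C 0.0 → max 0.0 km
Only Point D has all residuals ≈ 0.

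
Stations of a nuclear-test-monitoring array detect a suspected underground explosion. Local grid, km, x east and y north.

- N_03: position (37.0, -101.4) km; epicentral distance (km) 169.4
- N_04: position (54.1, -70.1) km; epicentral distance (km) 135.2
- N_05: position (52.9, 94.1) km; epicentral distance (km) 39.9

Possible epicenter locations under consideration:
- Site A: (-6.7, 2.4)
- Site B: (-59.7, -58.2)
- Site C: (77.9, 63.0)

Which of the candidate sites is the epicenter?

Site C

For each candidate, compare |candidate − station| to the reported distance:
Site A: residuals N_03 56.8, N_04 40.6, N_05 69.5 → max 69.5 km
Site B: residuals N_03 63.5, N_04 20.8, N_05 149.5 → max 149.5 km
Site C: residuals N_03 0.0, N_04 0.0, N_05 0.0 → max 0.0 km
Only Site C has all residuals ≈ 0.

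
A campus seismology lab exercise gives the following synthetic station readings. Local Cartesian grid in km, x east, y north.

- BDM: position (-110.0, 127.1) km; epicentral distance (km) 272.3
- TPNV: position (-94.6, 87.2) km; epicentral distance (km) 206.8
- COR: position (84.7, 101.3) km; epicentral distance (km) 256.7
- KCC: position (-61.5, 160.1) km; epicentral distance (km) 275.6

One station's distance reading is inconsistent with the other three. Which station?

BDM

Solve using three stations at a time. Using TPNV, COR, KCC (subtract circle equations pairwise → linear system) gives (x, y) ≈ (-53.0, -115.4).
Distances from that point to each station vs reported:
  BDM: calculated 249.1 vs reported 272.3 → residual 23.2 km
  TPNV: calculated 206.8 vs reported 206.8 → residual 0.0 km
  COR: calculated 256.7 vs reported 256.7 → residual 0.0 km
  KCC: calculated 275.6 vs reported 275.6 → residual 0.0 km
TPNV, COR, KCC are mutually consistent (residuals ≈ 0); BDM is off by 23.2 km.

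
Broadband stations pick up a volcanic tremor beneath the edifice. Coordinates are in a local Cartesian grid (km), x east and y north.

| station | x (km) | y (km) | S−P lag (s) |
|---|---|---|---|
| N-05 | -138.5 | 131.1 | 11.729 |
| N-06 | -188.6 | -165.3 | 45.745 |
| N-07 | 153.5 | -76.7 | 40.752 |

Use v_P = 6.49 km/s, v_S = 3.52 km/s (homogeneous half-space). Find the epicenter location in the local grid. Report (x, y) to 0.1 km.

Distance from S−P lag: d = Δt · v_P v_S / (v_P − v_S) = Δt · (6.49·3.52)/(6.49−3.52) ≈ 7.6919·Δt.
So d_N-05 = 90.22, d_N-06 = 351.86, d_N-07 = 313.46 km.
Circle about each station: (x + 138.5)² + (y − 131.1)² = 90.22²; (x + 188.6)² + (y + 165.3)² = 351.86²; (x − 153.5)² + (y + 76.7)² = 313.46².
Subtracting the N-05 equation from the N-06 and N-07 equations removes the quadratic terms:
-100.2 x − 592.8 y = -89141.22
584.0 x − 415.6 y = -97041.84
Solving the 2×2 system: x ≈ -52.8, y ≈ 159.3 km.

-52.8 km east, 159.3 km north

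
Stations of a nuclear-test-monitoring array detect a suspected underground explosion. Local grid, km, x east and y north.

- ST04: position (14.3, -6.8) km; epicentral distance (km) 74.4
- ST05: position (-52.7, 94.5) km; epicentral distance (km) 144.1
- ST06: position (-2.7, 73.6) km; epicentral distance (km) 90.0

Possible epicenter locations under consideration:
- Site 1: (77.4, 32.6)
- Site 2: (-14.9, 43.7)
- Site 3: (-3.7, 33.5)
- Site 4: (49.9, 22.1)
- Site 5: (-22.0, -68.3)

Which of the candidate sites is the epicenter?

For each candidate, compare |candidate − station| to the reported distance:
Site 1: residuals ST04 0.0, ST05 0.0, ST06 0.0 → max 0.0 km
Site 2: residuals ST04 16.1, ST05 80.8, ST06 57.7 → max 80.8 km
Site 3: residuals ST04 30.3, ST05 65.9, ST06 49.9 → max 65.9 km
Site 4: residuals ST04 28.5, ST05 18.5, ST06 16.4 → max 28.5 km
Site 5: residuals ST04 3.0, ST05 21.6, ST06 53.2 → max 53.2 km
Only Site 1 has all residuals ≈ 0.

Site 1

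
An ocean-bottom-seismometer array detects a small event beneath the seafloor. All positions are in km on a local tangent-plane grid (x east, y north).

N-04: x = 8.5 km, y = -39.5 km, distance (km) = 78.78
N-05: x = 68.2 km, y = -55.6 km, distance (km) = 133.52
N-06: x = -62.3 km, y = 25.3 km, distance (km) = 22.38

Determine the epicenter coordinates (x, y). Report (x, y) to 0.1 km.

(-40.1, 22.5)

Circle about each station: (x − 8.5)² + (y + 39.5)² = 78.78²; (x − 68.2)² + (y + 55.6)² = 133.52²; (x + 62.3)² + (y − 25.3)² = 22.38².
Subtracting the N-04 equation from the N-05 and N-06 equations removes the quadratic terms:
119.4 x − 32.2 y = -5511.20
-141.6 x + 129.6 y = 8594.30
Solving the 2×2 system: x ≈ -40.1, y ≈ 22.5 km.
Check against N-04 (with the unrounded x, y): √((x − 8.5)²+(y + 39.5)²) = 78.78 ≈ 78.78 km. ✓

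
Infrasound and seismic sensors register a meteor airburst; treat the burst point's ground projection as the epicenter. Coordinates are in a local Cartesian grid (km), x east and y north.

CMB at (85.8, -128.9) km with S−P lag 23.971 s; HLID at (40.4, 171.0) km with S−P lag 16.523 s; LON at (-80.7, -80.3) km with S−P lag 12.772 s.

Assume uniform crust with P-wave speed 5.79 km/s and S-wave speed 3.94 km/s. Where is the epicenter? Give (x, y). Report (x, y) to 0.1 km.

x ≈ -135.1 km, y ≈ 67.5 km

Distance from S−P lag: d = Δt · v_P v_S / (v_P − v_S) = Δt · (5.79·3.94)/(5.79−3.94) ≈ 12.3311·Δt.
So d_CMB = 295.59, d_HLID = 203.75, d_LON = 157.49 km.
Circle about each station: (x − 85.8)² + (y + 128.9)² = 295.59²; (x − 40.4)² + (y − 171.0)² = 203.75²; (x + 80.7)² + (y + 80.3)² = 157.49².
Subtracting the CMB equation from the HLID and LON equations removes the quadratic terms:
-90.8 x + 599.8 y = 52755.70
-333.0 x + 97.2 y = 51554.08
Solving the 2×2 system: x ≈ -135.1, y ≈ 67.5 km.
Check against CMB (with the unrounded x, y): √((x − 85.8)²+(y + 128.9)²) = 295.60 ≈ 295.59 km. ✓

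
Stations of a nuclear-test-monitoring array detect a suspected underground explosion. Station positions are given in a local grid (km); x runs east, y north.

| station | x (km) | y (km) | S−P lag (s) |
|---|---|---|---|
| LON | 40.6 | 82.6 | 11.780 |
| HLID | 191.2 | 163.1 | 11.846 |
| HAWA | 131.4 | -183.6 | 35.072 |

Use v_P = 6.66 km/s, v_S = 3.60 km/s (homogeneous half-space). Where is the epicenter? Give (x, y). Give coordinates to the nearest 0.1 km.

x ≈ 132.5 km, y ≈ 91.2 km

Distance from S−P lag: d = Δt · v_P v_S / (v_P − v_S) = Δt · (6.66·3.60)/(6.66−3.60) ≈ 7.8353·Δt.
So d_LON = 92.30, d_HLID = 92.82, d_HAWA = 274.80 km.
Circle about each station: (x − 40.6)² + (y − 82.6)² = 92.30²; (x − 191.2)² + (y − 163.1)² = 92.82²; (x − 131.4)² + (y + 183.6)² = 274.80².
Subtracting the LON equation from the HLID and HAWA equations removes the quadratic terms:
301.2 x + 161.0 y = 54591.67
181.6 x − 532.4 y = -24491.95
Solving the 2×2 system: x ≈ 132.5, y ≈ 91.2 km.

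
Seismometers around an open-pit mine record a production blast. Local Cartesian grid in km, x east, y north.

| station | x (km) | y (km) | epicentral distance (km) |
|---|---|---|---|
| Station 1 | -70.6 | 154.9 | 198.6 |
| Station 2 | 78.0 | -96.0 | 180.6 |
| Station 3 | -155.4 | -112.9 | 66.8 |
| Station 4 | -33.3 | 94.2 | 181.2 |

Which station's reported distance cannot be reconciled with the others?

Station 1

Solve using three stations at a time. Using Station 2, Station 3, Station 4 (subtract circle equations pairwise → linear system) gives (x, y) ≈ (-101.2, -73.8).
Distances from that point to each station vs reported:
  Station 1: calculated 230.7 vs reported 198.6 → residual 32.1 km
  Station 2: calculated 180.6 vs reported 180.6 → residual 0.0 km
  Station 3: calculated 66.8 vs reported 66.8 → residual 0.0 km
  Station 4: calculated 181.2 vs reported 181.2 → residual 0.0 km
Station 2, Station 3, Station 4 are mutually consistent (residuals ≈ 0); Station 1 is off by 32.1 km.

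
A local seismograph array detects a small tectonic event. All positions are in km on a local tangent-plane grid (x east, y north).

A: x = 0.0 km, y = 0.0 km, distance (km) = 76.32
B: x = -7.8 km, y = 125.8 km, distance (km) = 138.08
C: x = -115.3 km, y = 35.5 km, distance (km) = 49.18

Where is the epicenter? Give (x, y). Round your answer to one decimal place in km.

Circle about each station: x² + y² = 76.32²; (x + 7.8)² + (y − 125.8)² = 138.08²; (x + 115.3)² + (y − 35.5)² = 49.18².
Subtracting pairs of circle equations eliminates x²+y² and gives linear equations (the radical axes):
-15.6 x + 251.6 y = 2645.14
-230.6 x + 71.0 y = 17960.41
Solving the 2×2 system: x ≈ -76.1, y ≈ 5.8 km.
Check against A (with the unrounded x, y): √(x²+y²) = 76.32 ≈ 76.32 km. ✓

x ≈ -76.1 km, y ≈ 5.8 km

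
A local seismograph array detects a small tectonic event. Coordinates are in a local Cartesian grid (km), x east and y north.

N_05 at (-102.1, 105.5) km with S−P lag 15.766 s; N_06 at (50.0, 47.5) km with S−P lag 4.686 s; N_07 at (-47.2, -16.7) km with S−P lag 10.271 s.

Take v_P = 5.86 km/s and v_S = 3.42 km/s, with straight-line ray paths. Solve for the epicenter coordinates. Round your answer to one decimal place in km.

11.7 km east, 43.7 km north

Distance from S−P lag: d = Δt · v_P v_S / (v_P − v_S) = Δt · (5.86·3.42)/(5.86−3.42) ≈ 8.2136·Δt.
So d_N_05 = 129.50, d_N_06 = 38.49, d_N_07 = 84.36 km.
Circle about each station: (x + 102.1)² + (y − 105.5)² = 129.50²; (x − 50.0)² + (y − 47.5)² = 38.49²; (x + 47.2)² + (y + 16.7)² = 84.36².
Subtracting pairs of circle equations eliminates x²+y² and gives linear equations (the radical axes):
304.2 x − 116.0 y = -1509.64
109.8 x − 244.4 y = -9394.29
Solving the 2×2 system: x ≈ 11.7, y ≈ 43.7 km.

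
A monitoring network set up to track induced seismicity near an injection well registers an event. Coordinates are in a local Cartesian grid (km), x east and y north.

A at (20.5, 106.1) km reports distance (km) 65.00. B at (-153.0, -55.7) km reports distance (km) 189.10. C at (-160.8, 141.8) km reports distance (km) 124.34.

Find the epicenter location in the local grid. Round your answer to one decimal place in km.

Circle about each station: (x − 20.5)² + (y − 106.1)² = 65.00²; (x + 153.0)² + (y + 55.7)² = 189.10²; (x + 160.8)² + (y − 141.8)² = 124.34².
Subtracting the A equation from the B and C equations removes the quadratic terms:
-347.0 x − 323.6 y = -16699.78
-362.6 x + 71.4 y = 23050.98
Solving the 2×2 system: x ≈ -44.1, y ≈ 98.9 km.

x ≈ -44.1 km, y ≈ 98.9 km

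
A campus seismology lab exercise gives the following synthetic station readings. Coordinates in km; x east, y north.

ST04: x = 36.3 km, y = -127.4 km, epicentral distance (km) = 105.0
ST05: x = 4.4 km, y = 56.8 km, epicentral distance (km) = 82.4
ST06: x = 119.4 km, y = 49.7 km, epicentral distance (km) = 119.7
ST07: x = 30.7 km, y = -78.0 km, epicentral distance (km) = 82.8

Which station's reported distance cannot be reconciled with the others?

ST07

Solve using three stations at a time. Using ST04, ST05, ST06 (subtract circle equations pairwise → linear system) gives (x, y) ≈ (24.4, -23.1).
Distances from that point to each station vs reported:
  ST04: calculated 105.0 vs reported 105.0 → residual 0.0 km
  ST05: calculated 82.4 vs reported 82.4 → residual 0.0 km
  ST06: calculated 119.7 vs reported 119.7 → residual 0.0 km
  ST07: calculated 55.3 vs reported 82.8 → residual 27.5 km
ST04, ST05, ST06 are mutually consistent (residuals ≈ 0); ST07 is off by 27.5 km.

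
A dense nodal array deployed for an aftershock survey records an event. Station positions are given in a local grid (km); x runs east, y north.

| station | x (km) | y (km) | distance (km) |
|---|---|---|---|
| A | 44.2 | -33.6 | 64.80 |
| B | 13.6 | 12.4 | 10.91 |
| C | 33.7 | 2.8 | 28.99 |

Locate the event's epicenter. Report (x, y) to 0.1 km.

Circle about each station: (x − 44.2)² + (y + 33.6)² = 64.80²; (x − 13.6)² + (y − 12.4)² = 10.91²; (x − 33.7)² + (y − 2.8)² = 28.99².
Subtracting pairs of circle equations eliminates x²+y² and gives linear equations (the radical axes):
-61.2 x + 92.0 y = 1336.13
-21.0 x + 72.8 y = 1419.55
Solving the 2×2 system: x ≈ 13.2, y ≈ 23.3 km.

(13.2, 23.3)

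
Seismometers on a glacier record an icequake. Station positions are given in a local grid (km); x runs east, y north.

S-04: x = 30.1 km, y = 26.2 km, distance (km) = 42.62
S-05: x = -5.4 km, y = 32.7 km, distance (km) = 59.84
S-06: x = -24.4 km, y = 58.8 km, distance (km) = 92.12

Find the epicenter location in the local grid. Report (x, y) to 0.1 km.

28.8 km east, -16.4 km north

Circle about each station: (x − 30.1)² + (y − 26.2)² = 42.62²; (x + 5.4)² + (y − 32.7)² = 59.84²; (x + 24.4)² + (y − 58.8)² = 92.12².
Subtracting pairs of circle equations eliminates x²+y² and gives linear equations (the radical axes):
-71.0 x + 13.0 y = -2258.36
-109.0 x + 65.2 y = -4209.28
Solving the 2×2 system: x ≈ 28.8, y ≈ -16.4 km.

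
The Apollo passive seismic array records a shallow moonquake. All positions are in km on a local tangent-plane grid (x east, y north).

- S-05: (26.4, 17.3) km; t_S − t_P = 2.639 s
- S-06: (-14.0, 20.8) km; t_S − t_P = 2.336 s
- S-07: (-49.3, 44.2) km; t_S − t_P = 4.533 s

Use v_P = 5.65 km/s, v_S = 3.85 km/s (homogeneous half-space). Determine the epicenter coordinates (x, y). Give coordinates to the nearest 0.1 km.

Distance from S−P lag: d = Δt · v_P v_S / (v_P − v_S) = Δt · (5.65·3.85)/(5.65−3.85) ≈ 12.0847·Δt.
So d_S-05 = 31.89, d_S-06 = 28.23, d_S-07 = 54.78 km.
Circle about each station: (x − 26.4)² + (y − 17.3)² = 31.89²; (x + 14.0)² + (y − 20.8)² = 28.23²; (x + 49.3)² + (y − 44.2)² = 54.78².
Subtracting the S-05 equation from the S-06 and S-07 equations removes the quadratic terms:
-80.8 x + 7.0 y = -147.57
-151.4 x + 53.8 y = 1404.00
Solving the 2×2 system: x ≈ 5.4, y ≈ 41.3 km.
Check against S-05 (with the unrounded x, y): √((x − 26.4)²+(y − 17.3)²) = 31.89 ≈ 31.89 km. ✓

5.4 km east, 41.3 km north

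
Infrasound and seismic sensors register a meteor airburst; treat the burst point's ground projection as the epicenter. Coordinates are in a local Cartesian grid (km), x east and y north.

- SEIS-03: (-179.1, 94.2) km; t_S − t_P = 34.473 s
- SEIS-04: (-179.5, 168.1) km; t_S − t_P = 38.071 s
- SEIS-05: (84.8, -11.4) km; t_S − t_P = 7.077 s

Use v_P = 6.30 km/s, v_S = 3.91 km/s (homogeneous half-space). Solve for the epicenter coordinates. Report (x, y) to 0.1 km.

Distance from S−P lag: d = Δt · v_P v_S / (v_P − v_S) = Δt · (6.30·3.91)/(6.30−3.91) ≈ 10.3067·Δt.
So d_SEIS-03 = 355.30, d_SEIS-04 = 392.39, d_SEIS-05 = 72.94 km.
Circle about each station: (x + 179.1)² + (y − 94.2)² = 355.30²; (x + 179.5)² + (y − 168.1)² = 392.39²; (x − 84.8)² + (y + 11.4)² = 72.94².
Subtracting the SEIS-03 equation from the SEIS-04 and SEIS-05 equations removes the quadratic terms:
-0.8 x + 147.8 y = -8204.41
527.8 x − 211.2 y = 87288.40
Solving the 2×2 system: x ≈ 143.5, y ≈ -54.7 km.

143.5 km east, -54.7 km north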